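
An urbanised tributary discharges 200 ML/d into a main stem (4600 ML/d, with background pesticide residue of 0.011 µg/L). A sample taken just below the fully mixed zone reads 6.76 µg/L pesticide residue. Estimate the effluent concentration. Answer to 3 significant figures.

Mass balance: 4600·0.01100 + 200.0·Cₑ = 4800·6.760
→ Cₑ = (4800·6.760 − 4600·0.01100) / 200.0 = 162.0 µg/L.

162 µg/L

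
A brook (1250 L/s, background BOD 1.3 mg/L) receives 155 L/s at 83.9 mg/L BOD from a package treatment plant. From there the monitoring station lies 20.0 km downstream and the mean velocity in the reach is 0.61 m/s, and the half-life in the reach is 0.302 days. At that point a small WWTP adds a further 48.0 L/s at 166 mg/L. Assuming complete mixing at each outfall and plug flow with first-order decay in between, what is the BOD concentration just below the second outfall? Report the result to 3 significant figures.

9.70 mg/L

Conservation of mass: C = (1250·1.300 + 155.0·83.90) / 1405 = 14630/1405 = 10.41 mg/L; combined flow 1405 L/s.
Travel time t = 20.0·1000 / 0.61 = 32790 s = 9.107 h.
Half-life 0.302 d → k = ln 2 / 0.302 = 2.295 d⁻¹.
Applying C = C₀e^(−kt): 10.41 × 0.4185 = 4.358 mg/L.
At the second outfall, C = (1405·4.358 + 48.00·166.0) / (1405 + 48.00) = 9.698 mg/L.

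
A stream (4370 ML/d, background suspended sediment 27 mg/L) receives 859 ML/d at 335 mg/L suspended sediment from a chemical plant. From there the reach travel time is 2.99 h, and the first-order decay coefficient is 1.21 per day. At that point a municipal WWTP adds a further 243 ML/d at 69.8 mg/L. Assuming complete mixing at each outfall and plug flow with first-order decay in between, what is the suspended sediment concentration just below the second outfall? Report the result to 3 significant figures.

Conservation of mass: C = (4370·27.00 + 859.0·335.0) / 5229 = 405800/5229 = 77.60 mg/L; combined flow 5229 ML/d.
Decay over the reach: 77.60·exp(−kt) = 77.60·0.8601 = 66.74 mg/L.
At the second outfall, C = (5229·66.74 + 243.0·69.80) / (5229 + 243.0) = 66.87 mg/L.

66.9 mg/L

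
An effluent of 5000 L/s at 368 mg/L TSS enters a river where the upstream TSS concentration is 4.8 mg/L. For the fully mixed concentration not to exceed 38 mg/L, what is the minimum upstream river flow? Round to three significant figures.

Set C_mix = 38: (Q·4.800 + 5000·368.0) / (Q + 5000) = 38
→ Q = 5000·(368.0 − 38)/(38 − 4.800) = 49700 L/s.

49700 L/s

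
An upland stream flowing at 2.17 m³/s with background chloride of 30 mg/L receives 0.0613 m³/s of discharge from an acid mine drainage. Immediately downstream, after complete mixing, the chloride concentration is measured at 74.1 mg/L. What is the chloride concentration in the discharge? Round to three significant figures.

1640 mg/L

Mass balance: 2.170·30.00 + 0.06130·Cₑ = 2.231·74.10
→ Cₑ = (2.231·74.10 − 2.170·30.00) / 0.06130 = 1635 mg/L.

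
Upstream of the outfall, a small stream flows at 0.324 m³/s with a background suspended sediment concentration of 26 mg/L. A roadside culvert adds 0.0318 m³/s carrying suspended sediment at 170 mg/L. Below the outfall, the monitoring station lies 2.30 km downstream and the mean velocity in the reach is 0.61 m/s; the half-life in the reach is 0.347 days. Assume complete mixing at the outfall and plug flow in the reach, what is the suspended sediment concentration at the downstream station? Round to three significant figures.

Mixed concentration C = ΣQC/ΣQ = (0.3240·26.00 + 0.03180·170.0) / 0.3558 = 13.83/0.3558 = 38.87 mg/L.
Travel time t = 2.30·1000 / 0.61 = 3770 s = 1.047 h.
Half-life 0.347 d → k = ln 2 / 0.347 = 1.998 d⁻¹.
After decay, C = 38.87 × e^(−kt) = 38.87 × 0.9165 = 35.63 mg/L.

35.6 mg/L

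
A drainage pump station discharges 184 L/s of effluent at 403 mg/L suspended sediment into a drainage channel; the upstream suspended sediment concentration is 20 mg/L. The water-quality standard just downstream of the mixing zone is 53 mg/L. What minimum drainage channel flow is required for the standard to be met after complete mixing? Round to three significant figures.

1950 L/s

Set C_mix = 53: (Q·20.00 + 184.0·403.0) / (Q + 184.0) = 53
→ Q = 184.0·(403.0 − 53)/(53 − 20.00) = 1952 L/s.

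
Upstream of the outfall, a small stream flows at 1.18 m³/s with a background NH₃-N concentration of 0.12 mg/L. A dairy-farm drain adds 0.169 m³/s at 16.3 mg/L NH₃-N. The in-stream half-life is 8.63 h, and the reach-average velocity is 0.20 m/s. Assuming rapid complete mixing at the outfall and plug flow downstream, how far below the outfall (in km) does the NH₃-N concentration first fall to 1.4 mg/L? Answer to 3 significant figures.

Conservation of mass: C = (1.180·0.1200 + 0.1690·16.30) / 1.349 = 2.896/1.349 = 2.147 mg/L.
Half-life 8.63 h → k = ln 2 / 8.63 = 0.08032 h⁻¹ = 1.928 d⁻¹.
Set 2.147·exp(−k·t) = 1.4 → t = ln(2.147/1.4)/k = 19170 s = 5.324 h.
Distance = v·t = 0.20·19170 = 3833 m = 3.833 km.

3.83 km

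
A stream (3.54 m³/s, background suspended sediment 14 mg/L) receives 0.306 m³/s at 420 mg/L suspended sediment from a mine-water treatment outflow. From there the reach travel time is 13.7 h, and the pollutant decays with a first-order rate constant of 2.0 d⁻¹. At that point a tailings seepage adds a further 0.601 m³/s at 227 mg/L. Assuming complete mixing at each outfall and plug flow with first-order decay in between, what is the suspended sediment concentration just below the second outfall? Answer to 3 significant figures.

43.5 mg/L

After mixing, C = (3.540·14.00 + 0.3060·420.0) / 3.846 = 178.1/3.846 = 46.30 mg/L; combined flow 3.846 m³/s.
After decay, C = 46.30 × e^(−kt) = 46.30 × 0.3193 = 14.78 mg/L.
Second outfall: C = (3.846·14.78 + 0.6010·227.0)/4.447 = 43.46 mg/L.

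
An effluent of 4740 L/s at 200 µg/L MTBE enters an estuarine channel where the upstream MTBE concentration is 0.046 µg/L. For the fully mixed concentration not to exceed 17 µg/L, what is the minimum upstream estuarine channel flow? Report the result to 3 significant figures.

Set C_mix = 17: (Q·0.04600 + 4740·200.0) / (Q + 4740) = 17
→ Q = 4740·(200.0 − 17)/(17 − 0.04600) = 51160 L/s.

51200 L/s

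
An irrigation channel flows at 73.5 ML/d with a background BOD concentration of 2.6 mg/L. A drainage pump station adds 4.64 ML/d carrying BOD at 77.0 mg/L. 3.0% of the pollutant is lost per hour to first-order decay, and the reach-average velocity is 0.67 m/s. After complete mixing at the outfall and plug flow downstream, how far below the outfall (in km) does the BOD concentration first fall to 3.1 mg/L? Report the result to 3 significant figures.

Flow-weighted average: C = (73.50·2.600 + 4.640·77.00) / 78.14 = 548.4/78.14 = 7.018 mg/L.
3.0%/h lost → k = −ln(1 − 0.03) = 0.03046 h⁻¹.
Set 7.018·exp(−k·t) = 3.1 → t = ln(7.018/3.1)/k = 96570 s = 26.82 h.
Distance = v·t = 0.67·96570 = 64700 m = 64.70 km.

64.7 km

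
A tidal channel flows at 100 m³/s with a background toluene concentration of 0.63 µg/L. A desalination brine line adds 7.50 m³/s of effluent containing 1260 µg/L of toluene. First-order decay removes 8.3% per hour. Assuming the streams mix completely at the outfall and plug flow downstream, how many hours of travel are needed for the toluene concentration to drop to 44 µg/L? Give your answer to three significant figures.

Flow-weighted average: C = (100.0·0.6300 + 7.500·1260) / 107.5 = 9513/107.5 = 88.49 µg/L.
8.3%/h lost → k = −ln(1 − 0.083) = 0.08665 h⁻¹.
88.49·exp(−k·t) = 44 → t = ln(88.49/44)/k = 29030 s = 8.064 h.

8.06 h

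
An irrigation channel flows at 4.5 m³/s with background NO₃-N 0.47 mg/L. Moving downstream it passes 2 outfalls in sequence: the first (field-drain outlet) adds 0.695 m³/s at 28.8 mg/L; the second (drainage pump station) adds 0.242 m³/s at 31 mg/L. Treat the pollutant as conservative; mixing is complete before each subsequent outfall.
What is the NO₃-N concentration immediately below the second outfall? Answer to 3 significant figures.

Below outfall 1: Q → 5.195 m³/s, C = (4.500·0.4700 + 0.6950·28.80)/5.195 = 4.260 mg/L.
Below outfall 2: Q → 5.437 m³/s, C = (5.195·4.260 + 0.2420·31.00)/5.437 = 5.450 mg/L.

5.45 mg/L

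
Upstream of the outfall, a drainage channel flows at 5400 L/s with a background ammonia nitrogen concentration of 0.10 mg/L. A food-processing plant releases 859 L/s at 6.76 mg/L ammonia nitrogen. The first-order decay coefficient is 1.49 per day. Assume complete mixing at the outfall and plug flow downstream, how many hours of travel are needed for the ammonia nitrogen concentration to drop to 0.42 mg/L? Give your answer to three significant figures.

14.2 h

After mixing, C = (5400·0.1000 + 859.0·6.760) / 6259 = 6347/6259 = 1.014 mg/L.
1.014·exp(−k·t) = 0.42 → t = ln(1.014/0.42)/k = 51110 s = 14.20 h.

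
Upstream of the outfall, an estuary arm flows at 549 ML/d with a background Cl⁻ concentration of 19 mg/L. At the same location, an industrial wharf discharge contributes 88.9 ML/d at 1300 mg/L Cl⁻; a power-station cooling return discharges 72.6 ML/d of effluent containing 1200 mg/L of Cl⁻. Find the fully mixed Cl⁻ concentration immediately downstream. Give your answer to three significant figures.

300 mg/L

Mass balance: C = (549.0·19.00 + 88.90·1300 + 72.60·1200) / 710.5 = 213100/710.5 = 300.0 mg/L.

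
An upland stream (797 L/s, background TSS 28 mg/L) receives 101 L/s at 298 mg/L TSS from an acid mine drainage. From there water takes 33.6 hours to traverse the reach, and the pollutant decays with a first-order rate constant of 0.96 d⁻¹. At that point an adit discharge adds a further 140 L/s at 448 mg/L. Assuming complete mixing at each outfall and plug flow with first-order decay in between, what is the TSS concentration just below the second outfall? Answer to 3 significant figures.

Mass balance: C = (797.0·28.00 + 101.0·298.0) / 898.0 = 52410/898.0 = 58.37 mg/L; combined flow 898.0 L/s.
Decay over the reach: 58.37·exp(−kt) = 58.37·0.2608 = 15.22 mg/L.
At the second outfall, C = (898.0·15.22 + 140.0·448.0) / (898.0 + 140.0) = 73.59 mg/L.

73.6 mg/L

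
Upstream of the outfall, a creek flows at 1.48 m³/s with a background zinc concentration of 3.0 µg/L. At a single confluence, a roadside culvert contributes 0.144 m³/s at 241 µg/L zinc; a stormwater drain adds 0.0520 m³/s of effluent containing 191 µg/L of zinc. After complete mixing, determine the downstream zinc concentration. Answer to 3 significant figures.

29.3 µg/L

Conservation of mass: C = (1.480·3.000 + 0.1440·241.0 + 0.05200·191.0) / 1.676 = 49.08/1.676 = 29.28 µg/L.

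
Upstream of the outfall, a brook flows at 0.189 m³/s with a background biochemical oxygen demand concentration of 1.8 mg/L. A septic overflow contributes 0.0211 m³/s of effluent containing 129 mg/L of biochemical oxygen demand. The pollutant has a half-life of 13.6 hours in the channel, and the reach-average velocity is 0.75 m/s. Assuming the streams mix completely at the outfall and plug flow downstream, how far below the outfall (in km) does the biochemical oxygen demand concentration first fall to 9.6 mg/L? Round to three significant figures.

22.1 km

Mixed concentration C = ΣQC/ΣQ = (0.1890·1.800 + 0.02110·129.0) / 0.2101 = 3.062/0.2101 = 14.57 mg/L.
Half-life 13.6 h → k = ln 2 / 13.6 = 0.05097 h⁻¹ = 1.223 d⁻¹.
Set 14.57·exp(−k·t) = 9.6 → t = ln(14.57/9.6)/k = 29490 s = 8.192 h.
Distance = v·t = 0.75·29490 = 22120 m = 22.12 km.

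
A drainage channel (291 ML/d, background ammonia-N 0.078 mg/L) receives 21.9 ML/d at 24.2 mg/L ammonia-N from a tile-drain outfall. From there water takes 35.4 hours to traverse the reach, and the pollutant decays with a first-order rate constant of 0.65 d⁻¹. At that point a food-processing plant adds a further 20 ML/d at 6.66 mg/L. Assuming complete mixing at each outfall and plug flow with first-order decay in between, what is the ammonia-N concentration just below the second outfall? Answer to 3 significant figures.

Flow-weighted average: C = (291.0·0.07800 + 21.90·24.20) / 312.9 = 552.7/312.9 = 1.766 mg/L; combined flow 312.9 ML/d.
After decay, C = 1.766 × e^(−kt) = 1.766 × 0.3834 = 0.6772 mg/L.
At the second outfall, C = (312.9·0.6772 + 20.00·6.660) / (312.9 + 20.00) = 1.037 mg/L.

1.04 mg/L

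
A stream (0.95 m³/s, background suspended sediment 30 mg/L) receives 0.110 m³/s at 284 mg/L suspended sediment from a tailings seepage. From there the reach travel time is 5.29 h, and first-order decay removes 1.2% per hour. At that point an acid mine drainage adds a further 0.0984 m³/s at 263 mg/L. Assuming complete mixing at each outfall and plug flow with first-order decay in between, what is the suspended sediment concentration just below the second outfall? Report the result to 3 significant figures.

Flow-weighted average: C = (0.9500·30.00 + 0.1100·284.0) / 1.060 = 59.74/1.060 = 56.36 mg/L; combined flow 1.060 m³/s.
1.2%/h lost → k = −ln(1 − 0.012) = 0.01207 h⁻¹.
After decay, C = 56.36 × e^(−kt) = 56.36 × 0.9381 = 52.87 mg/L.
At the second outfall, C = (1.060·52.87 + 0.09840·263.0) / (1.060 + 0.09840) = 70.72 mg/L.

70.7 mg/L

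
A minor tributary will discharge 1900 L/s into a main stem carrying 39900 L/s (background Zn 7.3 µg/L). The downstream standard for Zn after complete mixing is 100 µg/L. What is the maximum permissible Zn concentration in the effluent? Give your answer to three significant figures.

2050 µg/L

At the limit, (Qr·Cr + Qe·Cₑ)/(Qr + Qe) = 100:
Cₑ = (41800·100 − 39900·7.300) / 1900 = 2047 µg/L.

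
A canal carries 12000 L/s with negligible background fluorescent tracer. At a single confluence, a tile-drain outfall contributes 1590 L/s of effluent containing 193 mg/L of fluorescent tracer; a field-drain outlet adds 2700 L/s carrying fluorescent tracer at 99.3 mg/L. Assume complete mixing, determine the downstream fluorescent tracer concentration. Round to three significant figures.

35.3 mg/L

Flow-weighted average: C = (12000·0 + 1590·193.0 + 2700·99.30) / 16290 = 575000/16290 = 35.30 mg/L.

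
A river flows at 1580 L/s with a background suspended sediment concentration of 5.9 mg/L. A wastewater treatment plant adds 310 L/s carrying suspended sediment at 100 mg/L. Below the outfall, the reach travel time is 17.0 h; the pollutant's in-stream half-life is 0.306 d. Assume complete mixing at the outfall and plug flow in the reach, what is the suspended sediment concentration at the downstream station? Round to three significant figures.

4.29 mg/L

Flow-weighted average: C = (1580·5.900 + 310.0·100.0) / 1890 = 40320/1890 = 21.33 mg/L.
Half-life 0.306 d → k = ln 2 / 0.306 = 2.265 d⁻¹.
First-order decay: C = 21.33·exp(−k·t) = 21.33·0.2010 = 4.288 mg/L.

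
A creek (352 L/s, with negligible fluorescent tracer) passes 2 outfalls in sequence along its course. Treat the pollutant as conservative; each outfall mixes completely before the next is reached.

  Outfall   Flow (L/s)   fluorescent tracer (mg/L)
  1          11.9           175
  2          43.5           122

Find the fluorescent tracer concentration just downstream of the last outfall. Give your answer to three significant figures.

Below outfall 1: Q → 363.9 L/s, C = (352.0·0 + 11.90·175.0)/363.9 = 5.723 mg/L.
Below outfall 2: Q → 407.4 L/s, C = (363.9·5.723 + 43.50·122.0)/407.4 = 18.14 mg/L.

18.1 mg/L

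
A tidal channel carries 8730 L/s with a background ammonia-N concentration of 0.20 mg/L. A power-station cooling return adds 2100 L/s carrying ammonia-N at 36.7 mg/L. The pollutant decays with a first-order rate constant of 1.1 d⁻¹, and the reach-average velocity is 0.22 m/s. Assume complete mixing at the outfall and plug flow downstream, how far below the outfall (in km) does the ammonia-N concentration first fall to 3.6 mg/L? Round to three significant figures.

After mixing, C = (8730·0.2000 + 2100·36.70) / 10830 = 78820/10830 = 7.278 mg/L.
Set 7.278·exp(−k·t) = 3.6 → t = ln(7.278/3.6)/k = 55290 s = 15.36 h.
Distance = v·t = 0.22·55290 = 12160 m = 12.16 km.

12.2 km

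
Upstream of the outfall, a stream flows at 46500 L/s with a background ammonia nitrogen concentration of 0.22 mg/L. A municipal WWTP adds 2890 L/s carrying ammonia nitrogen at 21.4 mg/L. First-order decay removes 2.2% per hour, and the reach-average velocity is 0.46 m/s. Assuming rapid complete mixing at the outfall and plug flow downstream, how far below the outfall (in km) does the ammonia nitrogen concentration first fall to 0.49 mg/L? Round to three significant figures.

81.2 km

After mixing, C = (46500·0.2200 + 2890·21.40) / 49390 = 72080/49390 = 1.459 mg/L.
2.2%/h lost → k = −ln(1 − 0.022) = 0.02225 h⁻¹.
Set 1.459·exp(−k·t) = 0.49 → t = ln(1.459/0.49)/k = 176600 s = 49.06 h.
Distance = v·t = 0.46·176600 = 81240 m = 81.24 km.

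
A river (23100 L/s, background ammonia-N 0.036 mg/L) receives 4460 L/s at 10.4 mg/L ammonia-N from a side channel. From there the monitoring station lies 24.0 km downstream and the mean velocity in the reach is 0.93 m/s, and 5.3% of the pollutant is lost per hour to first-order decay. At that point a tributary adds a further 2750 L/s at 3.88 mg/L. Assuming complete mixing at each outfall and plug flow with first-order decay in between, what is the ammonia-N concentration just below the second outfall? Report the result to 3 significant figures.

1.41 mg/L

Mass balance: C = (23100·0.03600 + 4460·10.40) / 27560 = 47220/27560 = 1.713 mg/L; combined flow 27560 L/s.
Travel time t = 24.0·1000 / 0.93 = 25810 s = 7.168 h.
5.3%/h lost → k = −ln(1 − 0.053) = 0.05446 h⁻¹.
Decay over the reach: 1.713·exp(−kt) = 1.713·0.6768 = 1.160 mg/L.
Second outfall: C = (27560·1.160 + 2750·3.880)/30310 = 1.406 mg/L.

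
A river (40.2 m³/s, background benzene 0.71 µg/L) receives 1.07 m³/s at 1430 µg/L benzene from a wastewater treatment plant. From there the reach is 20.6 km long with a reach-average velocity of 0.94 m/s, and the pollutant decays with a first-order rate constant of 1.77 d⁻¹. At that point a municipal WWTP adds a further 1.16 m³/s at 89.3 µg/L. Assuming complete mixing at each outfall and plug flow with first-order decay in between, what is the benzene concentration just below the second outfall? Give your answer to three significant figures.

Flow-weighted average: C = (40.20·0.7100 + 1.070·1430) / 41.27 = 1559/41.27 = 37.77 µg/L; combined flow 41.27 m³/s.
Travel time t = 20.6·1000 / 0.94 = 21910 s = 6.087 h.
Decay over the reach: 37.77·exp(−kt) = 37.77·0.6383 = 24.11 µg/L.
Second outfall: C = (41.27·24.11 + 1.160·89.30)/42.43 = 25.89 µg/L.

25.9 µg/L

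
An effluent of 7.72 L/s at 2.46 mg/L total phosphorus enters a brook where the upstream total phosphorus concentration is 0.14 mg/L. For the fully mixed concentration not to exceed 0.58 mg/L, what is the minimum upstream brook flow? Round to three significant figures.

33.0 L/s

Set C_mix = 0.58: (Q·0.1400 + 7.720·2.460) / (Q + 7.720) = 0.58
→ Q = 7.720·(2.460 − 0.58)/(0.58 − 0.1400) = 32.99 L/s.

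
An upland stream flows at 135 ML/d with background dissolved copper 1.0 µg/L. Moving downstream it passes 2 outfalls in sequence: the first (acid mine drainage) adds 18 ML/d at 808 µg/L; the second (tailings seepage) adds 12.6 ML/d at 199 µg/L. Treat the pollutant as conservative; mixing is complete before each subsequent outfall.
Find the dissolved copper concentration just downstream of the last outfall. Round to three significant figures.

104 µg/L

Outfall 1: combined Q = 153.0 ML/d; C = (135.0·1.000 + 18.00·808.0)/153.0 = 95.94 µg/L.
Outfall 2: combined Q = 165.6 ML/d; C = (153.0·95.94 + 12.60·199.0)/165.6 = 103.8 µg/L.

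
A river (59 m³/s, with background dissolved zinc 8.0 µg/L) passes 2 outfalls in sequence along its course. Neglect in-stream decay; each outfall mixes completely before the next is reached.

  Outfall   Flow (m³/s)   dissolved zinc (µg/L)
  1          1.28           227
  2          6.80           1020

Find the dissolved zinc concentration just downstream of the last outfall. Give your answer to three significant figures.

115 µg/L

Below outfall 1: Q → 60.28 m³/s, C = (59.00·8.000 + 1.280·227.0)/60.28 = 12.65 µg/L.
Below outfall 2: Q → 67.08 m³/s, C = (60.28·12.65 + 6.800·1020)/67.08 = 114.8 µg/L.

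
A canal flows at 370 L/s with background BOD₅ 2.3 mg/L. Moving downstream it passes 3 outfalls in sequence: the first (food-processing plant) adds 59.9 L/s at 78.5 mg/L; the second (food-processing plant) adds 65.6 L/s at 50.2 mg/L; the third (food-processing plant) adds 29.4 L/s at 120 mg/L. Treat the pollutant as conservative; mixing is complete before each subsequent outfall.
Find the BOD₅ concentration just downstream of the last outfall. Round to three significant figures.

Below outfall 1: Q → 429.9 L/s, C = (370.0·2.300 + 59.90·78.50)/429.9 = 12.92 mg/L.
Below outfall 2: Q → 495.5 L/s, C = (429.9·12.92 + 65.60·50.20)/495.5 = 17.85 mg/L.
Below outfall 3: Q → 524.9 L/s, C = (495.5·17.85 + 29.40·120.0)/524.9 = 23.57 mg/L.

23.6 mg/L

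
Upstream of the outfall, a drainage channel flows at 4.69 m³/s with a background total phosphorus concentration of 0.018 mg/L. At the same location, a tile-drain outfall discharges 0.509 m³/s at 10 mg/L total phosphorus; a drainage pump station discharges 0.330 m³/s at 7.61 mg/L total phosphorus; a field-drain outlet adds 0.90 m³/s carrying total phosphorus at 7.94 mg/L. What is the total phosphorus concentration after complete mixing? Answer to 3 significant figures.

2.31 mg/L

After mixing, C = (4.690·0.01800 + 0.5090·10.00 + 0.3300·7.610 + 0.9000·7.940) / 6.429 = 14.83/6.429 = 2.307 mg/L.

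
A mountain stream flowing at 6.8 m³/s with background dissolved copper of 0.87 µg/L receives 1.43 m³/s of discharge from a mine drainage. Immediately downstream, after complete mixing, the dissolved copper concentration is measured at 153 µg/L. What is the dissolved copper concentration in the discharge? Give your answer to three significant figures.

Mass balance: 6.800·0.8700 + 1.430·Cₑ = 8.230·153.0
→ Cₑ = (8.230·153.0 − 6.800·0.8700) / 1.430 = 876.4 µg/L.

876 µg/L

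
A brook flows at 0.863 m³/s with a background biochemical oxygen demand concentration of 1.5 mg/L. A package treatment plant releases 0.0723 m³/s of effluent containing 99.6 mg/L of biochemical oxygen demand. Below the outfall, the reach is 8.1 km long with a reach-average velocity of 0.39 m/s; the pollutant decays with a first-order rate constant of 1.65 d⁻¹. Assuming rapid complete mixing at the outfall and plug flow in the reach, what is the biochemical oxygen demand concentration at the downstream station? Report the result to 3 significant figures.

6.11 mg/L

Mixed concentration C = ΣQC/ΣQ = (0.8630·1.500 + 0.07230·99.60) / 0.9353 = 8.496/0.9353 = 9.083 mg/L.
Travel time t = 8.1·1000 / 0.39 = 20770 s = 5.769 h.
After decay, C = 9.083 × e^(−kt) = 9.083 × 0.6726 = 6.109 mg/L.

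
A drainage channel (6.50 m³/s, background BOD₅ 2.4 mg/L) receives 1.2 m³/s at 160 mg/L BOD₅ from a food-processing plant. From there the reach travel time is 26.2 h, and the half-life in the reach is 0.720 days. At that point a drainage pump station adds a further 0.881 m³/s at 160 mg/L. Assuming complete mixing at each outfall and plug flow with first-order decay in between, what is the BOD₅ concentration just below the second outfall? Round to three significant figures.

Flow-weighted average: C = (6.500·2.400 + 1.200·160.0) / 7.700 = 207.6/7.700 = 26.96 mg/L; combined flow 7.700 m³/s.
Half-life 0.720 d → k = ln 2 / 0.720 = 0.9627 d⁻¹.
Decay over the reach: 26.96·exp(−kt) = 26.96·0.3496 = 9.426 mg/L.
At the second outfall, C = (7.700·9.426 + 0.8810·160.0) / (7.700 + 0.8810) = 24.88 mg/L.

24.9 mg/L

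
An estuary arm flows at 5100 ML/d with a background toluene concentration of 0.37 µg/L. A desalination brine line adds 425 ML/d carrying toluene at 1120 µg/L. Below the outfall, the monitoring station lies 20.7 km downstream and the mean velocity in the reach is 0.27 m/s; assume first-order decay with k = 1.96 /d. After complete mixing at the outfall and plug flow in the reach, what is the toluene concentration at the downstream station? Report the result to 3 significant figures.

15.2 µg/L

Mass balance: C = (5100·0.3700 + 425.0·1120) / 5525 = 477900/5525 = 86.50 µg/L.
Travel time t = 20.7·1000 / 0.27 = 76670 s = 21.30 h.
Decay over the reach: 86.50·exp(−kt) = 86.50·0.1757 = 15.19 µg/L.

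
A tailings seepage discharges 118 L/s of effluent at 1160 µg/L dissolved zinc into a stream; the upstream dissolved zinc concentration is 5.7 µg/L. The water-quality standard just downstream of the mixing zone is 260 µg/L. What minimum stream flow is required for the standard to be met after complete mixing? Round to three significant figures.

Set C_mix = 260: (Q·5.700 + 118.0·1160) / (Q + 118.0) = 260
→ Q = 118.0·(1160 − 260)/(260 − 5.700) = 417.6 L/s.

418 L/s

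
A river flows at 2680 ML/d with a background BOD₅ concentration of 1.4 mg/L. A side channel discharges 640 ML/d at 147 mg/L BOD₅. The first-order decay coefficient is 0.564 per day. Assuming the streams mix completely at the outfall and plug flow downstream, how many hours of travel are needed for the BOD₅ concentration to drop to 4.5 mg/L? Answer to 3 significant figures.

80.0 h

Mass balance: C = (2680·1.400 + 640.0·147.0) / 3320 = 97830/3320 = 29.47 mg/L.
29.47·exp(−k·t) = 4.5 → t = ln(29.47/4.5)/k = 287900 s = 79.97 h.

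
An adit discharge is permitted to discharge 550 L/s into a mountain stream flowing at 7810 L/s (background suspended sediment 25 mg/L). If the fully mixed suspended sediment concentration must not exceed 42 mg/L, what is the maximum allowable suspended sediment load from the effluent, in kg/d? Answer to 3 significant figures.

13500 kg/d

Mass balance at the limit: 7810·25.00 + 550.0·Cₑ = 8360·42 → Cₑ = 283.4 mg/L.
550.0 L/s = 0.5500 m³/s. Load = 0.5500 m³/s × 283.4 g/m³ × 86 400 s/d = 13470 kg/d.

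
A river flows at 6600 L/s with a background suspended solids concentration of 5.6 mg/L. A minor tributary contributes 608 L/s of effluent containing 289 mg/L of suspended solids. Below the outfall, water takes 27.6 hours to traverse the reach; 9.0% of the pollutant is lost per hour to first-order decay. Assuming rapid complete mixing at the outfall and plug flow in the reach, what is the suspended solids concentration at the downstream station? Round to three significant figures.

2.18 mg/L

Conservation of mass: C = (6600·5.600 + 608.0·289.0) / 7208 = 212700/7208 = 29.50 mg/L.
9.0%/h lost → k = −ln(1 − 0.09) = 0.09431 h⁻¹.
First-order decay: C = 29.50·exp(−k·t) = 29.50·0.07405 = 2.185 mg/L.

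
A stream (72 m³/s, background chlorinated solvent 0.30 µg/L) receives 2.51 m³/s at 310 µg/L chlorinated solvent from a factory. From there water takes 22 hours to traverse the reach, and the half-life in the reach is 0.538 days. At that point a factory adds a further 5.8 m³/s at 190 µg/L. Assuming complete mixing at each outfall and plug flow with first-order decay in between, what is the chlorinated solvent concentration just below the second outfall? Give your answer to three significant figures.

16.8 µg/L

Flow-weighted average: C = (72.00·0.3000 + 2.510·310.0) / 74.51 = 799.7/74.51 = 10.73 µg/L; combined flow 74.51 m³/s.
Half-life 0.538 d → k = ln 2 / 0.538 = 1.288 d⁻¹.
Applying C = C₀e^(−kt): 10.73 × 0.3070 = 3.295 µg/L.
Second outfall: C = (74.51·3.295 + 5.800·190.0)/80.31 = 16.78 µg/L.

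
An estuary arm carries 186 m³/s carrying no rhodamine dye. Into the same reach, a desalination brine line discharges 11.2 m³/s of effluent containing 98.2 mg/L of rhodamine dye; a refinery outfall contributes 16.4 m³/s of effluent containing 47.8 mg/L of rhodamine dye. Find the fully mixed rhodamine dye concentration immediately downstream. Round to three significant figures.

Mixed concentration C = ΣQC/ΣQ = (186.0·0 + 11.20·98.20 + 16.40·47.80) / 213.6 = 1884/213.6 = 8.819 mg/L.

8.82 mg/L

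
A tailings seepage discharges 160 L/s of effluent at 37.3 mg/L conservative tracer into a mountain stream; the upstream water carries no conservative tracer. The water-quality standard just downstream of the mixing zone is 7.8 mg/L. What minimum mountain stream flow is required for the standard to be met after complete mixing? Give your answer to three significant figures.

605 L/s

Set C_mix = 7.8: (Q·0 + 160.0·37.30) / (Q + 160.0) = 7.8
→ Q = 160.0·(37.30 − 7.8)/(7.8 − 0) = 605.1 L/s.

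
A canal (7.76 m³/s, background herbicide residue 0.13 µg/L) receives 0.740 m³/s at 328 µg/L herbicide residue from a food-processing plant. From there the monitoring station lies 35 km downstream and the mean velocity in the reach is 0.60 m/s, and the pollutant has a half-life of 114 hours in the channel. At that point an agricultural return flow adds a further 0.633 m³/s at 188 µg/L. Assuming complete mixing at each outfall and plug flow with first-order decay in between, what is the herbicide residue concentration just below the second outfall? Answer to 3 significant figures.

37.2 µg/L

After mixing, C = (7.760·0.1300 + 0.7400·328.0) / 8.500 = 243.7/8.500 = 28.67 µg/L; combined flow 8.500 m³/s.
Travel time t = 35·1000 / 0.60 = 58330 s = 16.20 h.
Half-life 114 h → k = ln 2 / 114 = 0.006080 h⁻¹ = 0.1459 d⁻¹.
First-order decay: C = 28.67·exp(−k·t) = 28.67·0.9062 = 25.98 µg/L.
At the second outfall, C = (8.500·25.98 + 0.6330·188.0) / (8.500 + 0.6330) = 37.21 µg/L.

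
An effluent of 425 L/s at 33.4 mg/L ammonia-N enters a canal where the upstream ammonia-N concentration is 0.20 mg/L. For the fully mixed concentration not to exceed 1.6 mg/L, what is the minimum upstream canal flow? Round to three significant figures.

9650 L/s

Set C_mix = 1.6: (Q·0.2000 + 425.0·33.40) / (Q + 425.0) = 1.6
→ Q = 425.0·(33.40 − 1.6)/(1.6 − 0.2000) = 9654 L/s.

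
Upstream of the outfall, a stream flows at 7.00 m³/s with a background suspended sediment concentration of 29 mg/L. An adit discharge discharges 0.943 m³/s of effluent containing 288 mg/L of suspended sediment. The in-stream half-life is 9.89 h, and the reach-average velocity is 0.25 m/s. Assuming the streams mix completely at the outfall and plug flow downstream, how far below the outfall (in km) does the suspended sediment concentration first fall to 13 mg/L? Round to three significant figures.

Mass balance: C = (7.000·29.00 + 0.9430·288.0) / 7.943 = 474.6/7.943 = 59.75 mg/L.
Half-life 9.89 h → k = ln 2 / 9.89 = 0.07009 h⁻¹ = 1.682 d⁻¹.
Set 59.75·exp(−k·t) = 13 → t = ln(59.75/13)/k = 78340 s = 21.76 h.
Distance = v·t = 0.25·78340 = 19590 m = 19.59 km.

19.6 km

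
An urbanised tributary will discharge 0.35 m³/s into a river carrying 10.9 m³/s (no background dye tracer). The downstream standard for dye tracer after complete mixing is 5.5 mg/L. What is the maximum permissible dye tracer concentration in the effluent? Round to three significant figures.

At the limit, (Qr·Cr + Qe·Cₑ)/(Qr + Qe) = 5.5:
Cₑ = (11.25·5.5 − 10.90·0) / 0.3500 = 176.8 mg/L.

177 mg/L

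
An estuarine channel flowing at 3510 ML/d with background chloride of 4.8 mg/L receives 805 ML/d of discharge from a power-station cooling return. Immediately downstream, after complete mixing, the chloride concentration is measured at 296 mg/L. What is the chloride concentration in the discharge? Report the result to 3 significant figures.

1570 mg/L

Mass balance: 3510·4.800 + 805.0·Cₑ = 4315·296.0
→ Cₑ = (4315·296.0 − 3510·4.800) / 805.0 = 1566 mg/L.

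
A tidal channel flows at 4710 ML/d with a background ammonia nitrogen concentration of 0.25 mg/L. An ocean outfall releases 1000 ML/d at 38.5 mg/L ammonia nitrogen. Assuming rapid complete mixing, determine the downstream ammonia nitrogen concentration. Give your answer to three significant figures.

Conservation of mass: C = (4710·0.2500 + 1000·38.50) / 5710 = 39680/5710 = 6.949 mg/L.

6.95 mg/L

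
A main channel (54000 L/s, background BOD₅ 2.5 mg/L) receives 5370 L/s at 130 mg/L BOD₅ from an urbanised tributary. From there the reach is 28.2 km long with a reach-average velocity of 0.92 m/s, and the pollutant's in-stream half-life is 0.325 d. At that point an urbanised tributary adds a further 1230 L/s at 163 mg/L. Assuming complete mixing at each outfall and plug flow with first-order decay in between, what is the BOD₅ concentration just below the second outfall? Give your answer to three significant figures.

9.76 mg/L

Conservation of mass: C = (54000·2.500 + 5370·130.0) / 59370 = 833100/59370 = 14.03 mg/L; combined flow 59370 L/s.
Travel time t = 28.2·1000 / 0.92 = 30650 s = 8.514 h.
Half-life 0.325 d → k = ln 2 / 0.325 = 2.133 d⁻¹.
After decay, C = 14.03 × e^(−kt) = 14.03 × 0.4692 = 6.585 mg/L.
Second outfall: C = (59370·6.585 + 1230·163.0)/60600 = 9.759 mg/L.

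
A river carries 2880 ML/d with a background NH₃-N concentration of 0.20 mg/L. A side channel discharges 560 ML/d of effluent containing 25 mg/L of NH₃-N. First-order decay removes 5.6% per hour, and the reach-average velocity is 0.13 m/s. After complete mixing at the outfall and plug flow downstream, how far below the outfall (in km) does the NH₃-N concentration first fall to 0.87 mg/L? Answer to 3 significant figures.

Flow-weighted average: C = (2880·0.2000 + 560.0·25.00) / 3440 = 14580/3440 = 4.237 mg/L.
5.6%/h lost → k = −ln(1 − 0.056) = 0.05763 h⁻¹.
Set 4.237·exp(−k·t) = 0.87 → t = ln(4.237/0.87)/k = 98900 s = 27.47 h.
Distance = v·t = 0.13·98900 = 12860 m = 12.86 km.

12.9 km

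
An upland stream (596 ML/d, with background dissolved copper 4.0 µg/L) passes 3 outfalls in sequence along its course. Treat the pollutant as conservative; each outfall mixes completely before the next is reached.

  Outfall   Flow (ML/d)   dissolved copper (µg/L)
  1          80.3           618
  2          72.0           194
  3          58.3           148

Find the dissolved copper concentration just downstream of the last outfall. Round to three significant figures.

Below outfall 1: Q → 676.3 ML/d, C = (596.0·4.000 + 80.30·618.0)/676.3 = 76.90 µg/L.
Below outfall 2: Q → 748.3 ML/d, C = (676.3·76.90 + 72.00·194.0)/748.3 = 88.17 µg/L.
Below outfall 3: Q → 806.6 ML/d, C = (748.3·88.17 + 58.30·148.0)/806.6 = 92.49 µg/L.

92.5 µg/L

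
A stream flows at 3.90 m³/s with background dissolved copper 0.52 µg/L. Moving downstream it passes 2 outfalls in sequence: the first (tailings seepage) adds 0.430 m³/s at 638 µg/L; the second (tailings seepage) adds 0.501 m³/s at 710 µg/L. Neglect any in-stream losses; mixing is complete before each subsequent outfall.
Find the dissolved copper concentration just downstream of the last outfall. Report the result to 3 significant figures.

After outfall 1: Q = 3.900 + 0.4300 = 4.330 m³/s; C = (3.900·0.5200 + 0.4300·638.0)/4.330 = 63.83 µg/L.
After outfall 2: Q = 4.330 + 0.5010 = 4.831 m³/s; C = (4.330·63.83 + 0.5010·710.0)/4.831 = 130.8 µg/L.

131 µg/L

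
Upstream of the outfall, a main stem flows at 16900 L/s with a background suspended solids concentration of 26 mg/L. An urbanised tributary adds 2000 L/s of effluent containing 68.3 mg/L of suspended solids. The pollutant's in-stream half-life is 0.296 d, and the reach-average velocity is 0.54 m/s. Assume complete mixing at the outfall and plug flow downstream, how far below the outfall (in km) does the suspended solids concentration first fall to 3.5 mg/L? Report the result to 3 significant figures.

43.1 km

Mass balance: C = (16900·26.00 + 2000·68.30) / 18900 = 576000/18900 = 30.48 mg/L.
Half-life 0.296 d → k = ln 2 / 0.296 = 2.342 d⁻¹.
Set 30.48·exp(−k·t) = 3.5 → t = ln(30.48/3.5)/k = 79850 s = 22.18 h.
Distance = v·t = 0.54·79850 = 43120 m = 43.12 km.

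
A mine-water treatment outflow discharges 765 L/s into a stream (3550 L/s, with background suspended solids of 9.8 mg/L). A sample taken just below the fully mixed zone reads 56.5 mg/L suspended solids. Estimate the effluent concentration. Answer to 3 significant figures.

Mass balance: 3550·9.800 + 765.0·Cₑ = 4315·56.50
→ Cₑ = (4315·56.50 − 3550·9.800) / 765.0 = 273.2 mg/L.

273 mg/L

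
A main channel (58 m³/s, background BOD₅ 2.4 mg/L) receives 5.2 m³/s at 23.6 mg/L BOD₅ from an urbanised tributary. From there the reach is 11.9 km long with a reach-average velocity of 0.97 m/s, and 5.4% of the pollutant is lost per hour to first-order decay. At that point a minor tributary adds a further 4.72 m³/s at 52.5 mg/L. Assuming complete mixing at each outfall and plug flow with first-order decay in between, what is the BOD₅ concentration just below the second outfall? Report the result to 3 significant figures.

Mixed concentration C = ΣQC/ΣQ = (58.00·2.400 + 5.200·23.60) / 63.20 = 261.9/63.20 = 4.144 mg/L; combined flow 63.20 m³/s.
Travel time t = 11.9·1000 / 0.97 = 12270 s = 3.408 h.
5.4%/h lost → k = −ln(1 − 0.054) = 0.05551 h⁻¹.
Applying C = C₀e^(−kt): 4.144 × 0.8276 = 3.430 mg/L.
Second outfall: C = (63.20·3.430 + 4.720·52.50)/67.92 = 6.840 mg/L.

6.84 mg/L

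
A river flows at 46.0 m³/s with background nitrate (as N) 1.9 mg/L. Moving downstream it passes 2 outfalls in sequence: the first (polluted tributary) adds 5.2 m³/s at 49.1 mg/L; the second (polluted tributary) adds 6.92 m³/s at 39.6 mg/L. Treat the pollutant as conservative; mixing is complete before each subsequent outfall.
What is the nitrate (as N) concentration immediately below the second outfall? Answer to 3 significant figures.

Outfall 1: combined Q = 51.20 m³/s; C = (46.00·1.900 + 5.200·49.10)/51.20 = 6.694 mg/L.
Outfall 2: combined Q = 58.12 m³/s; C = (51.20·6.694 + 6.920·39.60)/58.12 = 10.61 mg/L.

10.6 mg/L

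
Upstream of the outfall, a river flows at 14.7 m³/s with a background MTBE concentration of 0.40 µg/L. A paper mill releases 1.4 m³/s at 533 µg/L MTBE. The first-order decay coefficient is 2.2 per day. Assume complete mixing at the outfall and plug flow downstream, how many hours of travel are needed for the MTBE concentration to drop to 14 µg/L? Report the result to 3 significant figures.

13.1 h

Conservation of mass: C = (14.70·0.4000 + 1.400·533.0) / 16.10 = 752.1/16.10 = 46.71 µg/L.
46.71·exp(−k·t) = 14 → t = ln(46.71/14)/k = 47320 s = 13.15 h.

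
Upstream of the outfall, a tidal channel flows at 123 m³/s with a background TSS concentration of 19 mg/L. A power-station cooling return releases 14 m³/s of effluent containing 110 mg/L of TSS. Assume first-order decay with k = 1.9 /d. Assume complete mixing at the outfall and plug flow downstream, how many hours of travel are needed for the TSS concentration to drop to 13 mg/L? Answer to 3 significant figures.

9.83 h

Mass balance: C = (123.0·19.00 + 14.00·110.0) / 137.0 = 3877/137.0 = 28.30 mg/L.
28.30·exp(−k·t) = 13 → t = ln(28.30/13)/k = 35370 s = 9.826 h.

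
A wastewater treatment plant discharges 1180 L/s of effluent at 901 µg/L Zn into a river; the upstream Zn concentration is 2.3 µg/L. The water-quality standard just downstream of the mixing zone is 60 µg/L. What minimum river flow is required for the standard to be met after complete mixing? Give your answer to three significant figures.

17200 L/s

Set C_mix = 60: (Q·2.300 + 1180·901.0) / (Q + 1180) = 60
→ Q = 1180·(901.0 − 60)/(60 − 2.300) = 17200 L/s.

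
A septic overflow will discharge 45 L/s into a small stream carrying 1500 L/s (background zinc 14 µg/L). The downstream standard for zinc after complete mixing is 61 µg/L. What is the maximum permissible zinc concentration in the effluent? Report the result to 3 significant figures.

1630 µg/L

At the limit, (Qr·Cr + Qe·Cₑ)/(Qr + Qe) = 61:
Cₑ = (1545·61 − 1500·14.00) / 45.00 = 1628 µg/L.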